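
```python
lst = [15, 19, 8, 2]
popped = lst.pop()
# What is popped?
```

2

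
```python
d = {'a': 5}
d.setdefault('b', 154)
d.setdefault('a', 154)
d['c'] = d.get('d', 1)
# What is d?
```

After line 1: d = {'a': 5}
After line 2 (setdefault adds 'b'=154): d = {'a': 5, 'b': 154}
After line 3 (setdefault 'a' no-op, already exists): d = {'a': 5, 'b': 154}
After line 4 (get('d', 1) returns default since 'd' not in d): d = {'a': 5, 'b': 154, 'c': 1}

{'a': 5, 'b': 154, 'c': 1}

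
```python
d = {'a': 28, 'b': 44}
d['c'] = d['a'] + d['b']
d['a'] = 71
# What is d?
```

After line 1: d = {'a': 28, 'b': 44}
After line 2 (d['c'] = 28 + 44): d = {'a': 28, 'b': 44, 'c': 72}
After line 3: d = {'a': 71, 'b': 44, 'c': 72}

{'a': 71, 'b': 44, 'c': 72}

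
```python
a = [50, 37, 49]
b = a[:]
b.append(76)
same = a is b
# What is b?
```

After line 1: a = [50, 37, 49]
After line 2 (b = a[:] is a shallow copy, new object): a = [50, 37, 49], b = [50, 37, 49]
After line 3 (append only mutates b): a = [50, 37, 49], b = [50, 37, 49, 76]
After line 4 (same = a is b; different objects -> False): same = False

[50, 37, 49, 76]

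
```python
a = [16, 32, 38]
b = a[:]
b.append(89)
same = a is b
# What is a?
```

After line 1: a = [16, 32, 38]
After line 2 (b = a[:] is a shallow copy, new object): a = [16, 32, 38], b = [16, 32, 38]
After line 3 (append only mutates b): a = [16, 32, 38], b = [16, 32, 38, 89]
After line 4 (same = a is b; different objects -> False): same = False

[16, 32, 38]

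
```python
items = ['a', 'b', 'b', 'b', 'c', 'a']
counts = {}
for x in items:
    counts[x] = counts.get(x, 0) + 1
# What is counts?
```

Initial: counts = {}, items = ['a', 'b', 'b', 'b', 'c', 'a']
See 'a': counts = {'a': 1}
See 'b': counts = {'a': 1, 'b': 1}
See 'b': counts = {'a': 1, 'b': 2}
See 'b': counts = {'a': 1, 'b': 3}
See 'c': counts = {'a': 1, 'b': 3, 'c': 1}
See 'a': counts = {'a': 2, 'b': 3, 'c': 1}

{'a': 2, 'b': 3, 'c': 1}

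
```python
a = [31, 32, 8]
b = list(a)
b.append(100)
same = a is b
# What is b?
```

After line 1: a = [31, 32, 8]
After line 2 (b = list(a) is a shallow copy, new object): a = [31, 32, 8], b = [31, 32, 8]
After line 3 (append only mutates b): a = [31, 32, 8], b = [31, 32, 8, 100]
After line 4 (same = a is b; different objects -> False): same = False

[31, 32, 8, 100]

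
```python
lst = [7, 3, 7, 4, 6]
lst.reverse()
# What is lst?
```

[6, 4, 7, 3, 7]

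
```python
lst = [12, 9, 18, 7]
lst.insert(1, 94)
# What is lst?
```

[12, 94, 9, 18, 7]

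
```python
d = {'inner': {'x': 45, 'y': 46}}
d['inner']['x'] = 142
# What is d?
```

After line 1: d = {'inner': {'x': 45, 'y': 46}}
After line 2 (inner x overwritten): d = {'inner': {'x': 142, 'y': 46}}

{'inner': {'x': 142, 'y': 46}}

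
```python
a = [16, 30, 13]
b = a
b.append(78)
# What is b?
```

After line 1: a = [16, 30, 13]
After line 2 (b = a is an alias, same object): a = [16, 30, 13], b = [16, 30, 13]
After line 3 (b.append mutates the shared list): a = [16, 30, 13, 78], b = [16, 30, 13, 78]

[16, 30, 13, 78]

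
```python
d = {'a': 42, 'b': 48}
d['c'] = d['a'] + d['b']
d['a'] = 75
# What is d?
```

After line 1: d = {'a': 42, 'b': 48}
After line 2 (d['c'] = 42 + 48): d = {'a': 42, 'b': 48, 'c': 90}
After line 3: d = {'a': 75, 'b': 48, 'c': 90}

{'a': 75, 'b': 48, 'c': 90}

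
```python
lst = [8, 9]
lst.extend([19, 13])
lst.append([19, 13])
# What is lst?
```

After line 1: lst = [8, 9]
After line 2 (extend unpacks [19, 13]): lst = [8, 9, 19, 13]
After line 3 (append adds [19, 13] as single element): lst = [8, 9, 19, 13, [19, 13]]

[8, 9, 19, 13, [19, 13]]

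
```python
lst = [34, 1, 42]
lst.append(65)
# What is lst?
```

[34, 1, 42, 65]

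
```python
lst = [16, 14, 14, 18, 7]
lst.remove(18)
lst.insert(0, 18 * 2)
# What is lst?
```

After line 1: lst = [16, 14, 14, 18, 7]
After line 2 (remove first 18): lst = [16, 14, 14, 7]
After line 3 (insert 36 at index 0): lst = [36, 16, 14, 14, 7]

[36, 16, 14, 14, 7]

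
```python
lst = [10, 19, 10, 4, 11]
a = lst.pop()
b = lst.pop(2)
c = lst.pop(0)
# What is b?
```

After line 1: lst = [10, 19, 10, 4, 11]
After line 2 (pop() -> a = 11): lst = [10, 19, 10, 4]
After line 3 (pop(2) -> b = 10): lst = [10, 19, 4]
After line 4 (pop(0) -> c = 10): lst = [19, 4]

10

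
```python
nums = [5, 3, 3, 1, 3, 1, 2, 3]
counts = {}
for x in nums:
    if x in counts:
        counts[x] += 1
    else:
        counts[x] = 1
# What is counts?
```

Initial: counts = {}, nums = [5, 3, 3, 1, 3, 1, 2, 3]
See 5: counts = {5: 1}
See 3: counts = {5: 1, 3: 1}
See 3: counts = {5: 1, 3: 2}
See 1: counts = {5: 1, 3: 2, 1: 1}
See 3: counts = {5: 1, 3: 3, 1: 1}
See 1: counts = {5: 1, 3: 3, 1: 2}
See 2: counts = {5: 1, 3: 3, 1: 2, 2: 1}
See 3: counts = {5: 1, 3: 4, 1: 2, 2: 1}

{5: 1, 3: 4, 1: 2, 2: 1}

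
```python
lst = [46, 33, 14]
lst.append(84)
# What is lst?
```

[46, 33, 14, 84]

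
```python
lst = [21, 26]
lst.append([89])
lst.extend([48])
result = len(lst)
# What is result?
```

After line 1: lst = [21, 26]
After line 2 (append adds [89] as single element): lst = [21, 26, [89]]
After line 3 (extend unpacks [48], adds 48): lst = [21, 26, [89], 48]
After line 4: result = len(lst) = 4

4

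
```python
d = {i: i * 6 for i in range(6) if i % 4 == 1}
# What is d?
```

{1: 6, 5: 30}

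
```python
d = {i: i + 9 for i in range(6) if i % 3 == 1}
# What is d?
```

{1: 10, 4: 13}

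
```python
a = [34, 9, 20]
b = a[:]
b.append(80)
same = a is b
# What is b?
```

After line 1: a = [34, 9, 20]
After line 2 (b = a[:] is a shallow copy, new object): a = [34, 9, 20], b = [34, 9, 20]
After line 3 (append only mutates b): a = [34, 9, 20], b = [34, 9, 20, 80]
After line 4 (same = a is b; different objects -> False): same = False

[34, 9, 20, 80]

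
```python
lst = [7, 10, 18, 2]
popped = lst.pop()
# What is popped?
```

2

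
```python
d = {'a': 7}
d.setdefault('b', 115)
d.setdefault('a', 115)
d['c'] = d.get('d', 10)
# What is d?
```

After line 1: d = {'a': 7}
After line 2 (setdefault adds 'b'=115): d = {'a': 7, 'b': 115}
After line 3 (setdefault 'a' no-op, already exists): d = {'a': 7, 'b': 115}
After line 4 (get('d', 10) returns default since 'd' not in d): d = {'a': 7, 'b': 115, 'c': 10}

{'a': 7, 'b': 115, 'c': 10}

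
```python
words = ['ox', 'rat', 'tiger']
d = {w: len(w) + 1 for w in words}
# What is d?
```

{'ox': 3, 'rat': 4, 'tiger': 6}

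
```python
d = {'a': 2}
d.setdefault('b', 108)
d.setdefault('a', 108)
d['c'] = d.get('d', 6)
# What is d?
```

After line 1: d = {'a': 2}
After line 2 (setdefault adds 'b'=108): d = {'a': 2, 'b': 108}
After line 3 (setdefault 'a' no-op, already exists): d = {'a': 2, 'b': 108}
After line 4 (get('d', 6) returns default since 'd' not in d): d = {'a': 2, 'b': 108, 'c': 6}

{'a': 2, 'b': 108, 'c': 6}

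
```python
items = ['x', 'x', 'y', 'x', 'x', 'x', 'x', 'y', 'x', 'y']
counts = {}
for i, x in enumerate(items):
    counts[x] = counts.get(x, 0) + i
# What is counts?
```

Initial: counts = {}, items = ['x', 'x', 'y', 'x', 'x', 'x', 'x', 'y', 'x', 'y']
i=0, x='x': counts = {'x': 0}
i=1, x='x': counts = {'x': 1}
i=2, x='y': counts = {'x': 1, 'y': 2}
i=3, x='x': counts = {'x': 4, 'y': 2}
i=4, x='x': counts = {'x': 8, 'y': 2}
i=5, x='x': counts = {'x': 13, 'y': 2}
i=6, x='x': counts = {'x': 19, 'y': 2}
i=7, x='y': counts = {'x': 19, 'y': 9}
i=8, x='x': counts = {'x': 27, 'y': 9}
i=9, x='y': counts = {'x': 27, 'y': 18}

{'x': 27, 'y': 18}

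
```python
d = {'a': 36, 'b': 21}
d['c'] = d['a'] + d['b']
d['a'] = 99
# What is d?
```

After line 1: d = {'a': 36, 'b': 21}
After line 2 (d['c'] = 36 + 21): d = {'a': 36, 'b': 21, 'c': 57}
After line 3: d = {'a': 99, 'b': 21, 'c': 57}

{'a': 99, 'b': 21, 'c': 57}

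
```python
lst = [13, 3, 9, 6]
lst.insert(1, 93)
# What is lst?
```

[13, 93, 3, 9, 6]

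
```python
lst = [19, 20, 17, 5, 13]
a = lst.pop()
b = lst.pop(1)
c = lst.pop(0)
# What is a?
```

After line 1: lst = [19, 20, 17, 5, 13]
After line 2 (pop() -> a = 13): lst = [19, 20, 17, 5]
After line 3 (pop(1) -> b = 20): lst = [19, 17, 5]
After line 4 (pop(0) -> c = 19): lst = [17, 5]

13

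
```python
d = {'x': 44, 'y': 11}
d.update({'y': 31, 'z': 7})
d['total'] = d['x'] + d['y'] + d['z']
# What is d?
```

After line 1: d = {'x': 44, 'y': 11}
After line 2 (y overwritten, z added): d = {'x': 44, 'y': 31, 'z': 7}
After line 3 (total = 44 + 31 + 7 = 82): d = {'x': 44, 'y': 31, 'z': 7, 'total': 82}

{'x': 44, 'y': 31, 'z': 7, 'total': 82}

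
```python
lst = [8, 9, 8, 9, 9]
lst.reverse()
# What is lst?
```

[9, 9, 8, 9, 8]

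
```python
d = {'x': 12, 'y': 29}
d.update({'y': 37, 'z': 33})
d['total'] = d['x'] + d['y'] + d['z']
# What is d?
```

After line 1: d = {'x': 12, 'y': 29}
After line 2 (y overwritten, z added): d = {'x': 12, 'y': 37, 'z': 33}
After line 3 (total = 12 + 37 + 33 = 82): d = {'x': 12, 'y': 37, 'z': 33, 'total': 82}

{'x': 12, 'y': 37, 'z': 33, 'total': 82}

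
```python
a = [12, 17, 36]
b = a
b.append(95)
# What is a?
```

After line 1: a = [12, 17, 36]
After line 2 (b = a is an alias, same object): a = [12, 17, 36], b = [12, 17, 36]
After line 3 (b.append mutates the shared list): a = [12, 17, 36, 95], b = [12, 17, 36, 95]

[12, 17, 36, 95]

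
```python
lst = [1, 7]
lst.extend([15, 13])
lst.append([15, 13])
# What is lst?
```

After line 1: lst = [1, 7]
After line 2 (extend unpacks [15, 13]): lst = [1, 7, 15, 13]
After line 3 (append adds [15, 13] as single element): lst = [1, 7, 15, 13, [15, 13]]

[1, 7, 15, 13, [15, 13]]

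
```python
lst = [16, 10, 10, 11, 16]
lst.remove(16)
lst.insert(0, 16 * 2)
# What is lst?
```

After line 1: lst = [16, 10, 10, 11, 16]
After line 2 (remove first 16): lst = [10, 10, 11, 16]
After line 3 (insert 32 at index 0): lst = [32, 10, 10, 11, 16]

[32, 10, 10, 11, 16]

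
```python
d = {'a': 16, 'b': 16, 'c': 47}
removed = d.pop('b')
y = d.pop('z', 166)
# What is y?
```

After line 1: d = {'a': 16, 'b': 16, 'c': 47}
After line 2 (pop 'b' returns 16): d = {'a': 16, 'c': 47}, removed = 16
After line 3 (pop 'z' missing, returns default 166): d = {'a': 16, 'c': 47}, y = 166

166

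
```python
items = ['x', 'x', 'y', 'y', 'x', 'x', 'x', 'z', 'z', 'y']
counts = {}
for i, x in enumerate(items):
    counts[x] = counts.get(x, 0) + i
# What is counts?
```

Initial: counts = {}, items = ['x', 'x', 'y', 'y', 'x', 'x', 'x', 'z', 'z', 'y']
i=0, x='x': counts = {'x': 0}
i=1, x='x': counts = {'x': 1}
i=2, x='y': counts = {'x': 1, 'y': 2}
i=3, x='y': counts = {'x': 1, 'y': 5}
i=4, x='x': counts = {'x': 5, 'y': 5}
i=5, x='x': counts = {'x': 10, 'y': 5}
i=6, x='x': counts = {'x': 16, 'y': 5}
i=7, x='z': counts = {'x': 16, 'y': 5, 'z': 7}
i=8, x='z': counts = {'x': 16, 'y': 5, 'z': 15}
i=9, x='y': counts = {'x': 16, 'y': 14, 'z': 15}

{'x': 16, 'y': 14, 'z': 15}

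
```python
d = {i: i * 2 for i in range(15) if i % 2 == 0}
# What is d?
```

{0: 0, 2: 4, 4: 8, 6: 12, 8: 16, 10: 20, 12: 24, 14: 28}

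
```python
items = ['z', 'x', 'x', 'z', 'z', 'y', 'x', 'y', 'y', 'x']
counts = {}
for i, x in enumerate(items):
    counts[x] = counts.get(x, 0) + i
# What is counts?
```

Initial: counts = {}, items = ['z', 'x', 'x', 'z', 'z', 'y', 'x', 'y', 'y', 'x']
i=0, x='z': counts = {'z': 0}
i=1, x='x': counts = {'z': 0, 'x': 1}
i=2, x='x': counts = {'z': 0, 'x': 3}
i=3, x='z': counts = {'z': 3, 'x': 3}
i=4, x='z': counts = {'z': 7, 'x': 3}
i=5, x='y': counts = {'z': 7, 'x': 3, 'y': 5}
i=6, x='x': counts = {'z': 7, 'x': 9, 'y': 5}
i=7, x='y': counts = {'z': 7, 'x': 9, 'y': 12}
i=8, x='y': counts = {'z': 7, 'x': 9, 'y': 20}
i=9, x='x': counts = {'z': 7, 'x': 18, 'y': 20}

{'z': 7, 'x': 18, 'y': 20}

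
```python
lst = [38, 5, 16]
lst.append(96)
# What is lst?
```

[38, 5, 16, 96]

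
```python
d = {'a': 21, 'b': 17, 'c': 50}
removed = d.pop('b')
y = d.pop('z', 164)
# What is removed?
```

After line 1: d = {'a': 21, 'b': 17, 'c': 50}
After line 2 (pop 'b' returns 17): d = {'a': 21, 'c': 50}, removed = 17
After line 3 (pop 'z' missing, returns default 164): d = {'a': 21, 'c': 50}, y = 164

17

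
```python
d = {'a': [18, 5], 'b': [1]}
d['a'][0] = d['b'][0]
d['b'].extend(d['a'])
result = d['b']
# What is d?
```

After line 1: d = {'a': [18, 5], 'b': [1]}
After line 2 (a[0] = b[0] = 1): d = {'a': [1, 5], 'b': [1]}
After line 3 (b.extend(a) appends [1, 5]): d = {'a': [1, 5], 'b': [1, 1, 5]}
After line 4: result = d['b'] = [1, 1, 5]

{'a': [1, 5], 'b': [1, 1, 5]}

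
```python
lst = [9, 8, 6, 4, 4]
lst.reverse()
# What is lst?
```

[4, 4, 6, 8, 9]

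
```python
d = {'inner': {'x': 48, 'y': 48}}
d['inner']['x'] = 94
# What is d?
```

After line 1: d = {'inner': {'x': 48, 'y': 48}}
After line 2 (inner x overwritten): d = {'inner': {'x': 94, 'y': 48}}

{'inner': {'x': 94, 'y': 48}}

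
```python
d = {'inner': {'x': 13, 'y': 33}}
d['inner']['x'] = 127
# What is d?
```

After line 1: d = {'inner': {'x': 13, 'y': 33}}
After line 2 (inner x overwritten): d = {'inner': {'x': 127, 'y': 33}}

{'inner': {'x': 127, 'y': 33}}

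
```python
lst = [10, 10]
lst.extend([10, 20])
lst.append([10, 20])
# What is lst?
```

After line 1: lst = [10, 10]
After line 2 (extend unpacks [10, 20]): lst = [10, 10, 10, 20]
After line 3 (append adds [10, 20] as single element): lst = [10, 10, 10, 20, [10, 20]]

[10, 10, 10, 20, [10, 20]]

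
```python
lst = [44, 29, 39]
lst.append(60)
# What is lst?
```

[44, 29, 39, 60]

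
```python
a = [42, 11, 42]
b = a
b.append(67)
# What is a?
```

After line 1: a = [42, 11, 42]
After line 2 (b = a is an alias, same object): a = [42, 11, 42], b = [42, 11, 42]
After line 3 (b.append mutates the shared list): a = [42, 11, 42, 67], b = [42, 11, 42, 67]

[42, 11, 42, 67]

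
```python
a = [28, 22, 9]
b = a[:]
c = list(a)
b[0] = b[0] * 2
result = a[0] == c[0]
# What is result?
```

After line 1: a = [28, 22, 9]
After line 2 (b = a[:], copy): a = [28, 22, 9], b = [28, 22, 9]
After line 3 (c = list(a) is a copy, new object): c = [28, 22, 9]
After line 4 (b[0] = 28 * 2 = 56; only b mutates (copy)): a = [28, 22, 9], b = [56, 22, 9], c = [28, 22, 9]
After line 5 (a[0] = 28, c[0] = 28; result = True)

True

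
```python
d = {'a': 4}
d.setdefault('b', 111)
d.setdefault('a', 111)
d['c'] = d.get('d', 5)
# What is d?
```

After line 1: d = {'a': 4}
After line 2 (setdefault adds 'b'=111): d = {'a': 4, 'b': 111}
After line 3 (setdefault 'a' no-op, already exists): d = {'a': 4, 'b': 111}
After line 4 (get('d', 5) returns default since 'd' not in d): d = {'a': 4, 'b': 111, 'c': 5}

{'a': 4, 'b': 111, 'c': 5}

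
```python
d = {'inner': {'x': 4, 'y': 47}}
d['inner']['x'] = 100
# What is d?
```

After line 1: d = {'inner': {'x': 4, 'y': 47}}
After line 2 (inner x overwritten): d = {'inner': {'x': 100, 'y': 47}}

{'inner': {'x': 100, 'y': 47}}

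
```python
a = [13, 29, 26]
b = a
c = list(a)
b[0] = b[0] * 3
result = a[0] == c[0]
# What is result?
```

After line 1: a = [13, 29, 26]
After line 2 (b = a, alias): a = [13, 29, 26], b = [13, 29, 26]
After line 3 (c = list(a) is a copy, new object): c = [13, 29, 26]
After line 4 (b[0] = 13 * 3 = 39; mutates shared a/b): a = b = [39, 29, 26], c = [13, 29, 26]
After line 5 (a[0] = 39, c[0] = 13; result = False)

False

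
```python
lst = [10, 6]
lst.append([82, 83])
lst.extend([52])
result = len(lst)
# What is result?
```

After line 1: lst = [10, 6]
After line 2 (append adds [82, 83] as single element): lst = [10, 6, [82, 83]]
After line 3 (extend unpacks [52], adds 52): lst = [10, 6, [82, 83], 52]
After line 4: result = len(lst) = 4

4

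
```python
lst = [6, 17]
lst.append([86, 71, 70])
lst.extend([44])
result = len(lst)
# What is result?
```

After line 1: lst = [6, 17]
After line 2 (append adds [86, 71, 70] as single element): lst = [6, 17, [86, 71, 70]]
After line 3 (extend unpacks [44], adds 44): lst = [6, 17, [86, 71, 70], 44]
After line 4: result = len(lst) = 4

4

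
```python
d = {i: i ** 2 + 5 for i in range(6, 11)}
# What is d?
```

{6: 41, 7: 54, 8: 69, 9: 86, 10: 105}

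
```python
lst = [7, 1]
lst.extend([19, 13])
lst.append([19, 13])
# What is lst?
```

After line 1: lst = [7, 1]
After line 2 (extend unpacks [19, 13]): lst = [7, 1, 19, 13]
After line 3 (append adds [19, 13] as single element): lst = [7, 1, 19, 13, [19, 13]]

[7, 1, 19, 13, [19, 13]]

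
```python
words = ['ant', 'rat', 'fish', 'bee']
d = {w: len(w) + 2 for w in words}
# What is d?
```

{'ant': 5, 'rat': 5, 'fish': 6, 'bee': 5}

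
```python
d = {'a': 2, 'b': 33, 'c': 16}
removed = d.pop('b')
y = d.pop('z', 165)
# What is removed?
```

After line 1: d = {'a': 2, 'b': 33, 'c': 16}
After line 2 (pop 'b' returns 33): d = {'a': 2, 'c': 16}, removed = 33
After line 3 (pop 'z' missing, returns default 165): d = {'a': 2, 'c': 16}, y = 165

33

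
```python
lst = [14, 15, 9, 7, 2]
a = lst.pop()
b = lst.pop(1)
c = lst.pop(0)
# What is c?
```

After line 1: lst = [14, 15, 9, 7, 2]
After line 2 (pop() -> a = 2): lst = [14, 15, 9, 7]
After line 3 (pop(1) -> b = 15): lst = [14, 9, 7]
After line 4 (pop(0) -> c = 14): lst = [9, 7]

14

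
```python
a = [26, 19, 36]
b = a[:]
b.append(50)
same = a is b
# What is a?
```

After line 1: a = [26, 19, 36]
After line 2 (b = a[:] is a shallow copy, new object): a = [26, 19, 36], b = [26, 19, 36]
After line 3 (append only mutates b): a = [26, 19, 36], b = [26, 19, 36, 50]
After line 4 (same = a is b; different objects -> False): same = False

[26, 19, 36]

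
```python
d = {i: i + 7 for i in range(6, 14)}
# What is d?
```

{6: 13, 7: 14, 8: 15, 9: 16, 10: 17, 11: 18, 12: 19, 13: 20}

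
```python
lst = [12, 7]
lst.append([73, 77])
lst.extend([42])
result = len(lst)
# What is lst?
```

After line 1: lst = [12, 7]
After line 2 (append adds [73, 77] as single element): lst = [12, 7, [73, 77]]
After line 3 (extend unpacks [42], adds 42): lst = [12, 7, [73, 77], 42]
After line 4: result = len(lst) = 4

[12, 7, [73, 77], 42]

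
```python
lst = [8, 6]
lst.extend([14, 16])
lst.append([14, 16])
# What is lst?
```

After line 1: lst = [8, 6]
After line 2 (extend unpacks [14, 16]): lst = [8, 6, 14, 16]
After line 3 (append adds [14, 16] as single element): lst = [8, 6, 14, 16, [14, 16]]

[8, 6, 14, 16, [14, 16]]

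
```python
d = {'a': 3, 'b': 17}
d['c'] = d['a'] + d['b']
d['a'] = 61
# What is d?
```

After line 1: d = {'a': 3, 'b': 17}
After line 2 (d['c'] = 3 + 17): d = {'a': 3, 'b': 17, 'c': 20}
After line 3: d = {'a': 61, 'b': 17, 'c': 20}

{'a': 61, 'b': 17, 'c': 20}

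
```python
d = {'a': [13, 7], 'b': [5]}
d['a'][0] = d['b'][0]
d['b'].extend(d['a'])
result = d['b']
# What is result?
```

After line 1: d = {'a': [13, 7], 'b': [5]}
After line 2 (a[0] = b[0] = 5): d = {'a': [5, 7], 'b': [5]}
After line 3 (b.extend(a) appends [5, 7]): d = {'a': [5, 7], 'b': [5, 5, 7]}
After line 4: result = d['b'] = [5, 5, 7]

[5, 5, 7]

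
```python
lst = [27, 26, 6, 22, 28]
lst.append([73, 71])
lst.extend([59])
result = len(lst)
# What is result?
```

After line 1: lst = [27, 26, 6, 22, 28]
After line 2 (append adds [73, 71] as single element): lst = [27, 26, 6, 22, 28, [73, 71]]
After line 3 (extend unpacks [59], adds 59): lst = [27, 26, 6, 22, 28, [73, 71], 59]
After line 4: result = len(lst) = 7

7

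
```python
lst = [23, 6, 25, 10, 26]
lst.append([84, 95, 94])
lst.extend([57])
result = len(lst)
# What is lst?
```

After line 1: lst = [23, 6, 25, 10, 26]
After line 2 (append adds [84, 95, 94] as single element): lst = [23, 6, 25, 10, 26, [84, 95, 94]]
After line 3 (extend unpacks [57], adds 57): lst = [23, 6, 25, 10, 26, [84, 95, 94], 57]
After line 4: result = len(lst) = 7

[23, 6, 25, 10, 26, [84, 95, 94], 57]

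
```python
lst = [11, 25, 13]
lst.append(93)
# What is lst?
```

[11, 25, 13, 93]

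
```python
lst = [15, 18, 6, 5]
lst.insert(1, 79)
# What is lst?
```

[15, 79, 18, 6, 5]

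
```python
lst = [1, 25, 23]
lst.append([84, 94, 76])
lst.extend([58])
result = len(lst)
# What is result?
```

After line 1: lst = [1, 25, 23]
After line 2 (append adds [84, 94, 76] as single element): lst = [1, 25, 23, [84, 94, 76]]
After line 3 (extend unpacks [58], adds 58): lst = [1, 25, 23, [84, 94, 76], 58]
After line 4: result = len(lst) = 5

5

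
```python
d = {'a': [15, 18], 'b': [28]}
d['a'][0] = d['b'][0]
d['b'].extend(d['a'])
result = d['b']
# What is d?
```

After line 1: d = {'a': [15, 18], 'b': [28]}
After line 2 (a[0] = b[0] = 28): d = {'a': [28, 18], 'b': [28]}
After line 3 (b.extend(a) appends [28, 18]): d = {'a': [28, 18], 'b': [28, 28, 18]}
After line 4: result = d['b'] = [28, 28, 18]

{'a': [28, 18], 'b': [28, 28, 18]}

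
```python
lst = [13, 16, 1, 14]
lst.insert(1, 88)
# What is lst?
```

[13, 88, 16, 1, 14]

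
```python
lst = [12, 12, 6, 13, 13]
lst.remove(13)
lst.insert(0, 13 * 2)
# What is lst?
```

After line 1: lst = [12, 12, 6, 13, 13]
After line 2 (remove first 13): lst = [12, 12, 6, 13]
After line 3 (insert 26 at index 0): lst = [26, 12, 12, 6, 13]

[26, 12, 12, 6, 13]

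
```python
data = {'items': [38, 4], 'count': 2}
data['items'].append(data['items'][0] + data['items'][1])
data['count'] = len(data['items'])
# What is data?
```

After line 1: data = {'items': [38, 4], 'count': 2}
After line 2 (append 38 + 4 = 42): data = {'items': [38, 4, 42], 'count': 2}
After line 3 (count = len(items) = 3): data = {'items': [38, 4, 42], 'count': 3}

{'items': [38, 4, 42], 'count': 3}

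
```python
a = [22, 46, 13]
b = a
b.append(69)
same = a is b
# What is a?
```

After line 1: a = [22, 46, 13]
After line 2 (b = a is an alias, same object): a = [22, 46, 13], b = [22, 46, 13]
After line 3 (b.append mutates the shared list): a = [22, 46, 13, 69], b = [22, 46, 13, 69]
After line 4 (same = a is b; same object -> True): same = True

[22, 46, 13, 69]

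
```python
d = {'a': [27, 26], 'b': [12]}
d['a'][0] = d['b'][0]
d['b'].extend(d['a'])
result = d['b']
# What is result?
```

After line 1: d = {'a': [27, 26], 'b': [12]}
After line 2 (a[0] = b[0] = 12): d = {'a': [12, 26], 'b': [12]}
After line 3 (b.extend(a) appends [12, 26]): d = {'a': [12, 26], 'b': [12, 12, 26]}
After line 4: result = d['b'] = [12, 12, 26]

[12, 12, 26]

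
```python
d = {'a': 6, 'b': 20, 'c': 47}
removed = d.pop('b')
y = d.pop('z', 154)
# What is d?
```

After line 1: d = {'a': 6, 'b': 20, 'c': 47}
After line 2 (pop 'b' returns 20): d = {'a': 6, 'c': 47}, removed = 20
After line 3 (pop 'z' missing, returns default 154): d = {'a': 6, 'c': 47}, y = 154

{'a': 6, 'c': 47}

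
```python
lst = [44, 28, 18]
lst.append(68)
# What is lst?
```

[44, 28, 18, 68]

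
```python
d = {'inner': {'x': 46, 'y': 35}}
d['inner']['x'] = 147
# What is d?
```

After line 1: d = {'inner': {'x': 46, 'y': 35}}
After line 2 (inner x overwritten): d = {'inner': {'x': 147, 'y': 35}}

{'inner': {'x': 147, 'y': 35}}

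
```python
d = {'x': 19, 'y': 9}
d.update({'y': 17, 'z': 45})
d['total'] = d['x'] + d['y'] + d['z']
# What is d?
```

After line 1: d = {'x': 19, 'y': 9}
After line 2 (y overwritten, z added): d = {'x': 19, 'y': 17, 'z': 45}
After line 3 (total = 19 + 17 + 45 = 81): d = {'x': 19, 'y': 17, 'z': 45, 'total': 81}

{'x': 19, 'y': 17, 'z': 45, 'total': 81}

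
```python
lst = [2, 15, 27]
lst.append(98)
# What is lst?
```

[2, 15, 27, 98]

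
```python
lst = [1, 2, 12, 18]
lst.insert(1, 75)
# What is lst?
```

[1, 75, 2, 12, 18]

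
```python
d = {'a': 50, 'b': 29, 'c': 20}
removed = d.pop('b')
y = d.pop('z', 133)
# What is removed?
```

After line 1: d = {'a': 50, 'b': 29, 'c': 20}
After line 2 (pop 'b' returns 29): d = {'a': 50, 'c': 20}, removed = 29
After line 3 (pop 'z' missing, returns default 133): d = {'a': 50, 'c': 20}, y = 133

29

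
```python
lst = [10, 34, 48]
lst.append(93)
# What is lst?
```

[10, 34, 48, 93]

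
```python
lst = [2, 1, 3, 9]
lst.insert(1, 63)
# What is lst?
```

[2, 63, 1, 3, 9]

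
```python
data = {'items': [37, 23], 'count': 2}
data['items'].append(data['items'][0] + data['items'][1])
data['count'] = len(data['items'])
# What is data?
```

After line 1: data = {'items': [37, 23], 'count': 2}
After line 2 (append 37 + 23 = 60): data = {'items': [37, 23, 60], 'count': 2}
After line 3 (count = len(items) = 3): data = {'items': [37, 23, 60], 'count': 3}

{'items': [37, 23, 60], 'count': 3}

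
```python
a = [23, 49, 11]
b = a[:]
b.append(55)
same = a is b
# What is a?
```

After line 1: a = [23, 49, 11]
After line 2 (b = a[:] is a shallow copy, new object): a = [23, 49, 11], b = [23, 49, 11]
After line 3 (append only mutates b): a = [23, 49, 11], b = [23, 49, 11, 55]
After line 4 (same = a is b; different objects -> False): same = False

[23, 49, 11]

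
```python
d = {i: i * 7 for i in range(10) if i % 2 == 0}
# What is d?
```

{0: 0, 2: 14, 4: 28, 6: 42, 8: 56}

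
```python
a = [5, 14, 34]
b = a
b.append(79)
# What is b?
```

After line 1: a = [5, 14, 34]
After line 2 (b = a is an alias, same object): a = [5, 14, 34], b = [5, 14, 34]
After line 3 (b.append mutates the shared list): a = [5, 14, 34, 79], b = [5, 14, 34, 79]

[5, 14, 34, 79]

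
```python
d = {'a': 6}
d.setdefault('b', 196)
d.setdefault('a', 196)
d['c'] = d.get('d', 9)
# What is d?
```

After line 1: d = {'a': 6}
After line 2 (setdefault adds 'b'=196): d = {'a': 6, 'b': 196}
After line 3 (setdefault 'a' no-op, already exists): d = {'a': 6, 'b': 196}
After line 4 (get('d', 9) returns default since 'd' not in d): d = {'a': 6, 'b': 196, 'c': 9}

{'a': 6, 'b': 196, 'c': 9}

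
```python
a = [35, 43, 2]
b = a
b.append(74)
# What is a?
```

After line 1: a = [35, 43, 2]
After line 2 (b = a is an alias, same object): a = [35, 43, 2], b = [35, 43, 2]
After line 3 (b.append mutates the shared list): a = [35, 43, 2, 74], b = [35, 43, 2, 74]

[35, 43, 2, 74]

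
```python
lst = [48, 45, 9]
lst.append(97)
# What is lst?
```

[48, 45, 9, 97]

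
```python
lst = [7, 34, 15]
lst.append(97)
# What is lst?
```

[7, 34, 15, 97]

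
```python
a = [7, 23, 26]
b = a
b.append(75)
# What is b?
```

After line 1: a = [7, 23, 26]
After line 2 (b = a is an alias, same object): a = [7, 23, 26], b = [7, 23, 26]
After line 3 (b.append mutates the shared list): a = [7, 23, 26, 75], b = [7, 23, 26, 75]

[7, 23, 26, 75]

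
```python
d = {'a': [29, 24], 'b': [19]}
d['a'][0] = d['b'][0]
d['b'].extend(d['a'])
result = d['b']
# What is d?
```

After line 1: d = {'a': [29, 24], 'b': [19]}
After line 2 (a[0] = b[0] = 19): d = {'a': [19, 24], 'b': [19]}
After line 3 (b.extend(a) appends [19, 24]): d = {'a': [19, 24], 'b': [19, 19, 24]}
After line 4: result = d['b'] = [19, 19, 24]

{'a': [19, 24], 'b': [19, 19, 24]}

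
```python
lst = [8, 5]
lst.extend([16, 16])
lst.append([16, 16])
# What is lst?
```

After line 1: lst = [8, 5]
After line 2 (extend unpacks [16, 16]): lst = [8, 5, 16, 16]
After line 3 (append adds [16, 16] as single element): lst = [8, 5, 16, 16, [16, 16]]

[8, 5, 16, 16, [16, 16]]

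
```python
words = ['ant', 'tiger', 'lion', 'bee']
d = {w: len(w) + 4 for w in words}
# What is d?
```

{'ant': 7, 'tiger': 9, 'lion': 8, 'bee': 7}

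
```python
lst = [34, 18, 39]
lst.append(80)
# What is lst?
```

[34, 18, 39, 80]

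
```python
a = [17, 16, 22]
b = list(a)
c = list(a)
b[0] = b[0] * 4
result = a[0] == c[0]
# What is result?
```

After line 1: a = [17, 16, 22]
After line 2 (b = list(a), copy): a = [17, 16, 22], b = [17, 16, 22]
After line 3 (c = list(a) is a copy, new object): c = [17, 16, 22]
After line 4 (b[0] = 17 * 4 = 68; only b mutates (copy)): a = [17, 16, 22], b = [68, 16, 22], c = [17, 16, 22]
After line 5 (a[0] = 17, c[0] = 17; result = True)

True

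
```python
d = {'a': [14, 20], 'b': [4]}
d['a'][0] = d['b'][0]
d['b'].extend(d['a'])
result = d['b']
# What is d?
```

After line 1: d = {'a': [14, 20], 'b': [4]}
After line 2 (a[0] = b[0] = 4): d = {'a': [4, 20], 'b': [4]}
After line 3 (b.extend(a) appends [4, 20]): d = {'a': [4, 20], 'b': [4, 4, 20]}
After line 4: result = d['b'] = [4, 4, 20]

{'a': [4, 20], 'b': [4, 4, 20]}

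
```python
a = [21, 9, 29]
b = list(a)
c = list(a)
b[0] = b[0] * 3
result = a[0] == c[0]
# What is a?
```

After line 1: a = [21, 9, 29]
After line 2 (b = list(a), copy): a = [21, 9, 29], b = [21, 9, 29]
After line 3 (c = list(a) is a copy, new object): c = [21, 9, 29]
After line 4 (b[0] = 21 * 3 = 63; only b mutates (copy)): a = [21, 9, 29], b = [63, 9, 29], c = [21, 9, 29]
After line 5 (a[0] = 21, c[0] = 21; result = True)

[21, 9, 29]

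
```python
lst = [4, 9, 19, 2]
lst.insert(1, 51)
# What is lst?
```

[4, 51, 9, 19, 2]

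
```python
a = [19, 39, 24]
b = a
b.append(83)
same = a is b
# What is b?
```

After line 1: a = [19, 39, 24]
After line 2 (b = a is an alias, same object): a = [19, 39, 24], b = [19, 39, 24]
After line 3 (b.append mutates the shared list): a = [19, 39, 24, 83], b = [19, 39, 24, 83]
After line 4 (same = a is b; same object -> True): same = True

[19, 39, 24, 83]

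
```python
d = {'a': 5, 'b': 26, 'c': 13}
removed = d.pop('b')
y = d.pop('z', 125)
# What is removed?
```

After line 1: d = {'a': 5, 'b': 26, 'c': 13}
After line 2 (pop 'b' returns 26): d = {'a': 5, 'c': 13}, removed = 26
After line 3 (pop 'z' missing, returns default 125): d = {'a': 5, 'c': 13}, y = 125

26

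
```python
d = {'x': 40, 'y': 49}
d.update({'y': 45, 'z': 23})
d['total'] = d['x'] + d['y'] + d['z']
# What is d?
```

After line 1: d = {'x': 40, 'y': 49}
After line 2 (y overwritten, z added): d = {'x': 40, 'y': 45, 'z': 23}
After line 3 (total = 40 + 45 + 23 = 108): d = {'x': 40, 'y': 45, 'z': 23, 'total': 108}

{'x': 40, 'y': 45, 'z': 23, 'total': 108}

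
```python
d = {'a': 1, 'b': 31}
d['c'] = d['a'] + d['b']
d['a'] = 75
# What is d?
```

After line 1: d = {'a': 1, 'b': 31}
After line 2 (d['c'] = 1 + 31): d = {'a': 1, 'b': 31, 'c': 32}
After line 3: d = {'a': 75, 'b': 31, 'c': 32}

{'a': 75, 'b': 31, 'c': 32}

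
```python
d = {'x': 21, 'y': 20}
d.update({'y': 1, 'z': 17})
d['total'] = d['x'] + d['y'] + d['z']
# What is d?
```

After line 1: d = {'x': 21, 'y': 20}
After line 2 (y overwritten, z added): d = {'x': 21, 'y': 1, 'z': 17}
After line 3 (total = 21 + 1 + 17 = 39): d = {'x': 21, 'y': 1, 'z': 17, 'total': 39}

{'x': 21, 'y': 1, 'z': 17, 'total': 39}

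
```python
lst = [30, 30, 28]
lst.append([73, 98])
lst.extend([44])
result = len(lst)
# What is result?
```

After line 1: lst = [30, 30, 28]
After line 2 (append adds [73, 98] as single element): lst = [30, 30, 28, [73, 98]]
After line 3 (extend unpacks [44], adds 44): lst = [30, 30, 28, [73, 98], 44]
After line 4: result = len(lst) = 5

5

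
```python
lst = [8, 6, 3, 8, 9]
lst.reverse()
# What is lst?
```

[9, 8, 3, 6, 8]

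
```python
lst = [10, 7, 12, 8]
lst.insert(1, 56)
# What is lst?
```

[10, 56, 7, 12, 8]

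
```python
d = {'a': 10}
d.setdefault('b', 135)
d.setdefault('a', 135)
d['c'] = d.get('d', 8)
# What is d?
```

After line 1: d = {'a': 10}
After line 2 (setdefault adds 'b'=135): d = {'a': 10, 'b': 135}
After line 3 (setdefault 'a' no-op, already exists): d = {'a': 10, 'b': 135}
After line 4 (get('d', 8) returns default since 'd' not in d): d = {'a': 10, 'b': 135, 'c': 8}

{'a': 10, 'b': 135, 'c': 8}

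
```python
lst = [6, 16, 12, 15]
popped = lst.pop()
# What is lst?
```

[6, 16, 12]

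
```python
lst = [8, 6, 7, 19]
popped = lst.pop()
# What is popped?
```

19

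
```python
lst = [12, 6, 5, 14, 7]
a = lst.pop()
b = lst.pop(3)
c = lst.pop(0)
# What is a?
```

After line 1: lst = [12, 6, 5, 14, 7]
After line 2 (pop() -> a = 7): lst = [12, 6, 5, 14]
After line 3 (pop(3) -> b = 14): lst = [12, 6, 5]
After line 4 (pop(0) -> c = 12): lst = [6, 5]

7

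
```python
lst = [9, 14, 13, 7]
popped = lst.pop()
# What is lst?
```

[9, 14, 13]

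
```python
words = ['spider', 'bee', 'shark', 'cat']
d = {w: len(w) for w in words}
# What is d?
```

{'spider': 6, 'bee': 3, 'shark': 5, 'cat': 3}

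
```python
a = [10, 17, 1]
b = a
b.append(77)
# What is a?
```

After line 1: a = [10, 17, 1]
After line 2 (b = a is an alias, same object): a = [10, 17, 1], b = [10, 17, 1]
After line 3 (b.append mutates the shared list): a = [10, 17, 1, 77], b = [10, 17, 1, 77]

[10, 17, 1, 77]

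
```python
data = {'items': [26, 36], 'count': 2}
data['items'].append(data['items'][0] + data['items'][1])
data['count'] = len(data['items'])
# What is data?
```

After line 1: data = {'items': [26, 36], 'count': 2}
After line 2 (append 26 + 36 = 62): data = {'items': [26, 36, 62], 'count': 2}
After line 3 (count = len(items) = 3): data = {'items': [26, 36, 62], 'count': 3}

{'items': [26, 36, 62], 'count': 3}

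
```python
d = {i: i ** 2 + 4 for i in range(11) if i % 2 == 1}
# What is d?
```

{1: 5, 3: 13, 5: 29, 7: 53, 9: 85}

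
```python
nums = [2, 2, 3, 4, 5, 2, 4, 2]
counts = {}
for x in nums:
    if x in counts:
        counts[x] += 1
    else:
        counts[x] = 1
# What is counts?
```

Initial: counts = {}, nums = [2, 2, 3, 4, 5, 2, 4, 2]
See 2: counts = {2: 1}
See 2: counts = {2: 2}
See 3: counts = {2: 2, 3: 1}
See 4: counts = {2: 2, 3: 1, 4: 1}
See 5: counts = {2: 2, 3: 1, 4: 1, 5: 1}
See 2: counts = {2: 3, 3: 1, 4: 1, 5: 1}
See 4: counts = {2: 3, 3: 1, 4: 2, 5: 1}
See 2: counts = {2: 4, 3: 1, 4: 2, 5: 1}

{2: 4, 3: 1, 4: 2, 5: 1}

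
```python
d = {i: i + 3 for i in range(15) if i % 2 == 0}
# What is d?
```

{0: 3, 2: 5, 4: 7, 6: 9, 8: 11, 10: 13, 12: 15, 14: 17}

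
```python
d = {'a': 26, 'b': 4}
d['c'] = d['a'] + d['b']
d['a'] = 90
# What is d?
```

After line 1: d = {'a': 26, 'b': 4}
After line 2 (d['c'] = 26 + 4): d = {'a': 26, 'b': 4, 'c': 30}
After line 3: d = {'a': 90, 'b': 4, 'c': 30}

{'a': 90, 'b': 4, 'c': 30}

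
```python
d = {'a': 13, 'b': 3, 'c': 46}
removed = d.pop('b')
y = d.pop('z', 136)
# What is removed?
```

After line 1: d = {'a': 13, 'b': 3, 'c': 46}
After line 2 (pop 'b' returns 3): d = {'a': 13, 'c': 46}, removed = 3
After line 3 (pop 'z' missing, returns default 136): d = {'a': 13, 'c': 46}, y = 136

3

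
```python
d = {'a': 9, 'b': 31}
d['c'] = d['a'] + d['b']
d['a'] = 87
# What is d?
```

After line 1: d = {'a': 9, 'b': 31}
After line 2 (d['c'] = 9 + 31): d = {'a': 9, 'b': 31, 'c': 40}
After line 3: d = {'a': 87, 'b': 31, 'c': 40}

{'a': 87, 'b': 31, 'c': 40}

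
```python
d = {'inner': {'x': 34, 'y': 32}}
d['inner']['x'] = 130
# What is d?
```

After line 1: d = {'inner': {'x': 34, 'y': 32}}
After line 2 (inner x overwritten): d = {'inner': {'x': 130, 'y': 32}}

{'inner': {'x': 130, 'y': 32}}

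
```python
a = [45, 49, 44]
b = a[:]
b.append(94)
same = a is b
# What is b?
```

After line 1: a = [45, 49, 44]
After line 2 (b = a[:] is a shallow copy, new object): a = [45, 49, 44], b = [45, 49, 44]
After line 3 (append only mutates b): a = [45, 49, 44], b = [45, 49, 44, 94]
After line 4 (same = a is b; different objects -> False): same = False

[45, 49, 44, 94]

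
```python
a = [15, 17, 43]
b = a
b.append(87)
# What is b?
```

After line 1: a = [15, 17, 43]
After line 2 (b = a is an alias, same object): a = [15, 17, 43], b = [15, 17, 43]
After line 3 (b.append mutates the shared list): a = [15, 17, 43, 87], b = [15, 17, 43, 87]

[15, 17, 43, 87]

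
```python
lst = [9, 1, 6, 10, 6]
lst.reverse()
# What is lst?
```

[6, 10, 6, 1, 9]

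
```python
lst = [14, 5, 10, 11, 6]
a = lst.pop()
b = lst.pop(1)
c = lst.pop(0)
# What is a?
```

After line 1: lst = [14, 5, 10, 11, 6]
After line 2 (pop() -> a = 6): lst = [14, 5, 10, 11]
After line 3 (pop(1) -> b = 5): lst = [14, 10, 11]
After line 4 (pop(0) -> c = 14): lst = [10, 11]

6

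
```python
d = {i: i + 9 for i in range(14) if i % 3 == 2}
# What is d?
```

{2: 11, 5: 14, 8: 17, 11: 20}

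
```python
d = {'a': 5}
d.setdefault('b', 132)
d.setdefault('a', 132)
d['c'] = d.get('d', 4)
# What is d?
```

After line 1: d = {'a': 5}
After line 2 (setdefault adds 'b'=132): d = {'a': 5, 'b': 132}
After line 3 (setdefault 'a' no-op, already exists): d = {'a': 5, 'b': 132}
After line 4 (get('d', 4) returns default since 'd' not in d): d = {'a': 5, 'b': 132, 'c': 4}

{'a': 5, 'b': 132, 'c': 4}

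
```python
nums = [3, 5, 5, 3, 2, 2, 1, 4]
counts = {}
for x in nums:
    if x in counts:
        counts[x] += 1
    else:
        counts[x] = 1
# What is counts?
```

Initial: counts = {}, nums = [3, 5, 5, 3, 2, 2, 1, 4]
See 3: counts = {3: 1}
See 5: counts = {3: 1, 5: 1}
See 5: counts = {3: 1, 5: 2}
See 3: counts = {3: 2, 5: 2}
See 2: counts = {3: 2, 5: 2, 2: 1}
See 2: counts = {3: 2, 5: 2, 2: 2}
See 1: counts = {3: 2, 5: 2, 2: 2, 1: 1}
See 4: counts = {3: 2, 5: 2, 2: 2, 1: 1, 4: 1}

{3: 2, 5: 2, 2: 2, 1: 1, 4: 1}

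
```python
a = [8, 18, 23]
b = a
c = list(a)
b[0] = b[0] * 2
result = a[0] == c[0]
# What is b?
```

After line 1: a = [8, 18, 23]
After line 2 (b = a, alias): a = [8, 18, 23], b = [8, 18, 23]
After line 3 (c = list(a) is a copy, new object): c = [8, 18, 23]
After line 4 (b[0] = 8 * 2 = 16; mutates shared a/b): a = b = [16, 18, 23], c = [8, 18, 23]
After line 5 (a[0] = 16, c[0] = 8; result = False)

[16, 18, 23]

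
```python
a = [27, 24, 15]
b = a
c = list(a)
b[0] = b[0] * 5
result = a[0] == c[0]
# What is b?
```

After line 1: a = [27, 24, 15]
After line 2 (b = a, alias): a = [27, 24, 15], b = [27, 24, 15]
After line 3 (c = list(a) is a copy, new object): c = [27, 24, 15]
After line 4 (b[0] = 27 * 5 = 135; mutates shared a/b): a = b = [135, 24, 15], c = [27, 24, 15]
After line 5 (a[0] = 135, c[0] = 27; result = False)

[135, 24, 15]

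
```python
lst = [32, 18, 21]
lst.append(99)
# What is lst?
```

[32, 18, 21, 99]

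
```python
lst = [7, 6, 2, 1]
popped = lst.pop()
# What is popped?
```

1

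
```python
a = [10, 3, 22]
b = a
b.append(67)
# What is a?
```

After line 1: a = [10, 3, 22]
After line 2 (b = a is an alias, same object): a = [10, 3, 22], b = [10, 3, 22]
After line 3 (b.append mutates the shared list): a = [10, 3, 22, 67], b = [10, 3, 22, 67]

[10, 3, 22, 67]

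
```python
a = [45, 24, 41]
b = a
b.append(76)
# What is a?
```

After line 1: a = [45, 24, 41]
After line 2 (b = a is an alias, same object): a = [45, 24, 41], b = [45, 24, 41]
After line 3 (b.append mutates the shared list): a = [45, 24, 41, 76], b = [45, 24, 41, 76]

[45, 24, 41, 76]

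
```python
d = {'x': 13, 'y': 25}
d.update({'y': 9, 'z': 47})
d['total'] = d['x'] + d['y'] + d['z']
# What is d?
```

After line 1: d = {'x': 13, 'y': 25}
After line 2 (y overwritten, z added): d = {'x': 13, 'y': 9, 'z': 47}
After line 3 (total = 13 + 9 + 47 = 69): d = {'x': 13, 'y': 9, 'z': 47, 'total': 69}

{'x': 13, 'y': 9, 'z': 47, 'total': 69}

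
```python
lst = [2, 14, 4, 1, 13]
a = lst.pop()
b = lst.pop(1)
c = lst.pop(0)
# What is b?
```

After line 1: lst = [2, 14, 4, 1, 13]
After line 2 (pop() -> a = 13): lst = [2, 14, 4, 1]
After line 3 (pop(1) -> b = 14): lst = [2, 4, 1]
After line 4 (pop(0) -> c = 2): lst = [4, 1]

14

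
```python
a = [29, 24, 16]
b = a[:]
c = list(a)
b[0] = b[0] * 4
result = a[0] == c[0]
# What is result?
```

After line 1: a = [29, 24, 16]
After line 2 (b = a[:], copy): a = [29, 24, 16], b = [29, 24, 16]
After line 3 (c = list(a) is a copy, new object): c = [29, 24, 16]
After line 4 (b[0] = 29 * 4 = 116; only b mutates (copy)): a = [29, 24, 16], b = [116, 24, 16], c = [29, 24, 16]
After line 5 (a[0] = 29, c[0] = 29; result = True)

True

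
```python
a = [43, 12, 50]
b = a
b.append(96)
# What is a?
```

After line 1: a = [43, 12, 50]
After line 2 (b = a is an alias, same object): a = [43, 12, 50], b = [43, 12, 50]
After line 3 (b.append mutates the shared list): a = [43, 12, 50, 96], b = [43, 12, 50, 96]

[43, 12, 50, 96]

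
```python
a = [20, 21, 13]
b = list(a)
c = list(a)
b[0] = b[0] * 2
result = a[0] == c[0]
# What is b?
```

After line 1: a = [20, 21, 13]
After line 2 (b = list(a), copy): a = [20, 21, 13], b = [20, 21, 13]
After line 3 (c = list(a) is a copy, new object): c = [20, 21, 13]
After line 4 (b[0] = 20 * 2 = 40; only b mutates (copy)): a = [20, 21, 13], b = [40, 21, 13], c = [20, 21, 13]
After line 5 (a[0] = 20, c[0] = 20; result = True)

[40, 21, 13]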